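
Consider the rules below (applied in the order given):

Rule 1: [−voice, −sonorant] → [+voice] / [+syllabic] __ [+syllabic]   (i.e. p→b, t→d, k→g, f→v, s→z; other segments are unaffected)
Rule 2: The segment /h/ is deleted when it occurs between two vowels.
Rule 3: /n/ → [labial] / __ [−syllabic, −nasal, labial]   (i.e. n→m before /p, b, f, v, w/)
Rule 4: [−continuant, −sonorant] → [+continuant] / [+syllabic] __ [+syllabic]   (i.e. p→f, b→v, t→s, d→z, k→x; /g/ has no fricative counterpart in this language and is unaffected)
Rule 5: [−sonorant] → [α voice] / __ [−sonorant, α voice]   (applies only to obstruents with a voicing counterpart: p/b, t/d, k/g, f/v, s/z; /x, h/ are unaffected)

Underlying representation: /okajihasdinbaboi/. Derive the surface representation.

Rule 1 (intervocalic voicing): /k/ is a voiceless obstruent between vowels /o/ and /a/, so it voices to [g]. /okajihasdinbaboi/ → ogajihasdinbaboi.
Rule 2 (intervocalic h-deletion): /h/ occurs between vowels /i/ and /a/, so it deletes. /ogajihasdinbaboi/ → ogajiasdinbaboi.
Rule 3 (nasal place assimilation): /n/ precedes the labial consonant /b/, so it assimilates in place to [m]. /ogajiasdinbaboi/ → ogajiasdimbaboi.
Rule 4 (intervocalic spirantization): /b/ is a stop between vowels /a/ and /o/, so it spirantizes to the fricative [v]. /ogajiasdimbaboi/ → ogajiasdimbavoi.
Rule 5 (regressive voicing assimilation): /s/ precedes the voiced obstruent /d/, so it voices to [z] by assimilation. /ogajiasdimbavoi/ → ogajiazdimbavoi.

ogajiazdimbavoi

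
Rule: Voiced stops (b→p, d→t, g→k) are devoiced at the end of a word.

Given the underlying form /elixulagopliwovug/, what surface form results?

Scanning /elixulagopliwovug/: /g/ at position 8 is not in the conditioning environment; /g/ is a voiced stop in word-final position, so it devoices to [k].
Result: [elixulagopliwovuk].

elixulagopliwovuk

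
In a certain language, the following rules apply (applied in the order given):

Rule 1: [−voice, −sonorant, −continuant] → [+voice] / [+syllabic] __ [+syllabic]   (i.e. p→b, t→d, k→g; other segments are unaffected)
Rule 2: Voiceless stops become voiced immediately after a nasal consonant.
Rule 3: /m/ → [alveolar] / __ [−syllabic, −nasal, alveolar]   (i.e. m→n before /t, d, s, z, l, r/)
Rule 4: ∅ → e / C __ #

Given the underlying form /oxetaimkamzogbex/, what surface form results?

Rule 1 (intervocalic voicing): /t/ is a voiceless stop between vowels /e/ and /a/, so it voices to [d]. /oxetaimkamzogbex/ → oxedaimkamzogbex.
Rule 2 (post-nasal voicing): /k/ is a voiceless stop immediately after the nasal /m/, so it voices to [g]. /oxedaimkamzogbex/ → oxedaimgamzogbex.
Rule 3 (nasal place assimilation): /m/ precedes the alveolar consonant /z/, so it assimilates in place to [n]. /oxedaimgamzogbex/ → oxedaimganzogbex.
Rule 4 (final e-epenthesis): the form ends in the consonant /x/, so [e] is inserted word-finally. /oxedaimganzogbex/ → oxedaimganzogbexe.

oxedaimganzogbexe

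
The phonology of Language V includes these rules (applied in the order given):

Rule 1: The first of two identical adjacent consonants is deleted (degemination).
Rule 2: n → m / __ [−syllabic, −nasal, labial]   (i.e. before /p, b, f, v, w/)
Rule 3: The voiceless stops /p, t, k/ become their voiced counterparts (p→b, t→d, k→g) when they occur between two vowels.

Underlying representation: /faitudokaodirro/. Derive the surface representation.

faidudogaodiro

Rule 1 (degemination): /rr/ is a geminate; the first /r/ deletes. /faitudokaodirro/ → faitudokaodiro.
Rule 2 (nasal place assimilation): no segment meets the environment; /faitudokaodiro/ is unchanged.
Rule 3 (intervocalic voicing): /t/ is a voiceless stop between vowels /i/ and /u/, so it voices to [d]. /k/ is a voiceless stop between vowels /o/ and /a/, so it voices to [g]. /faitudokaodiro/ → faidudogaodiro.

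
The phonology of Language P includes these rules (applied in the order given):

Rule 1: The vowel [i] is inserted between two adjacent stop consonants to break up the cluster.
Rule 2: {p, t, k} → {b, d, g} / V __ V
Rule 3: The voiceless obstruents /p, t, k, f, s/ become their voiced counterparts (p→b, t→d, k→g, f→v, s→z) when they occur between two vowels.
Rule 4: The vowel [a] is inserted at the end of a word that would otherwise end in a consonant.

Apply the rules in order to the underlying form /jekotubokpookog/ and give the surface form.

Rule 1 (stop-cluster i-epenthesis): /k/ and /p/ form a stop–stop cluster, so [i] is inserted between them. /jekotubokpookog/ → jekotubokipookog.
Rule 2 (intervocalic voicing): /k/ is a voiceless stop between vowels /e/ and /o/, so it voices to [g]. /t/ is a voiceless stop between vowels /o/ and /u/, so it voices to [d]. /k/ is a voiceless stop between vowels /o/ and /i/, so it voices to [g]. /p/ is a voiceless stop between vowels /i/ and /o/, so it voices to [b]. /k/ is a voiceless stop between vowels /o/ and /o/, so it voices to [g]. /jekotubokipookog/ → jegodubogiboogog.
Rule 3 (intervocalic voicing): no segment meets the environment; /jegodubogiboogog/ is unchanged.
Rule 4 (final a-epenthesis): the form ends in the consonant /g/, so [a] is inserted word-finally. /jegodubogiboogog/ → jegodubogiboogoga.

jegodubogiboogoga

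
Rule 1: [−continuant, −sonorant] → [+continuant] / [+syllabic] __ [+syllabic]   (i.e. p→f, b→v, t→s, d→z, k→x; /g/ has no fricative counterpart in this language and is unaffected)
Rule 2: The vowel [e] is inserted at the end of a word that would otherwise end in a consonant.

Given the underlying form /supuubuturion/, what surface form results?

sufuuvusurione

Rule 1 (intervocalic spirantization): /p/ is a stop between vowels /u/ and /u/, so it spirantizes to the fricative [f]. /b/ is a stop between vowels /u/ and /u/, so it spirantizes to the fricative [v]. /t/ is a stop between vowels /u/ and /u/, so it spirantizes to the fricative [s]. /supuubuturion/ → sufuuvusurion.
Rule 2 (final e-epenthesis): the form ends in the consonant /n/, so [e] is inserted word-finally. /sufuuvusurion/ → sufuuvusurione.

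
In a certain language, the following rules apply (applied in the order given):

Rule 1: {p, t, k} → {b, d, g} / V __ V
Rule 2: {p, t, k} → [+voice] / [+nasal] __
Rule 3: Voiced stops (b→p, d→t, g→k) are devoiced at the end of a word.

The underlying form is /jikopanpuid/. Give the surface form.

Rule 1 (intervocalic voicing): /k/ is a voiceless stop between vowels /i/ and /o/, so it voices to [g]. /p/ is a voiceless stop between vowels /o/ and /a/, so it voices to [b]. /jikopanpuid/ → jigobanpuid.
Rule 2 (post-nasal voicing): /p/ is a voiceless stop immediately after the nasal /n/, so it voices to [b]. /jigobanpuid/ → jigobanbuid.
Rule 3 (final devoicing): /d/ is a voiced stop in word-final position, so it devoices to [t]. /jigobanbuid/ → jigobanbuit.

jigobanbuit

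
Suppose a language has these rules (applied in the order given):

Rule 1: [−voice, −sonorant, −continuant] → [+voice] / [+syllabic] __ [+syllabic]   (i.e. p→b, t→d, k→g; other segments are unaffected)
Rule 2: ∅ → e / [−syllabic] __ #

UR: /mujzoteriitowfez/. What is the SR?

Rule 1 (intervocalic voicing): /t/ is a voiceless stop between vowels /o/ and /e/, so it voices to [d]. /t/ is a voiceless stop between vowels /i/ and /o/, so it voices to [d]. /mujzoteriitowfez/ → mujzoderiidowfez.
Rule 2 (final e-epenthesis): the form ends in the consonant /z/, so [e] is inserted word-finally. /mujzoderiidowfez/ → mujzoderiidowfeze.

mujzoderiidowfeze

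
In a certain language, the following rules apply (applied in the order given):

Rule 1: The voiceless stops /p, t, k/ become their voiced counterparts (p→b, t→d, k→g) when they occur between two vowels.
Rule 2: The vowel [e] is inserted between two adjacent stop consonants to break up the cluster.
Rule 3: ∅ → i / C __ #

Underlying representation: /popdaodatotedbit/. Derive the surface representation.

Rule 1 (intervocalic voicing): /t/ is a voiceless stop between vowels /a/ and /o/, so it voices to [d]. /t/ is a voiceless stop between vowels /o/ and /e/, so it voices to [d]. /popdaodatotedbit/ → popdaodadodedbit.
Rule 2 (stop-cluster e-epenthesis): /p/ and /d/ form a stop–stop cluster, so [e] is inserted between them. /d/ and /b/ form a stop–stop cluster, so [e] is inserted between them. /popdaodadodedbit/ → popedaodadodedebit.
Rule 3 (final i-epenthesis): the form ends in the consonant /t/, so [i] is inserted word-finally. /popedaodadodedebit/ → popedaodadodedebiti.

popedaodadodedebiti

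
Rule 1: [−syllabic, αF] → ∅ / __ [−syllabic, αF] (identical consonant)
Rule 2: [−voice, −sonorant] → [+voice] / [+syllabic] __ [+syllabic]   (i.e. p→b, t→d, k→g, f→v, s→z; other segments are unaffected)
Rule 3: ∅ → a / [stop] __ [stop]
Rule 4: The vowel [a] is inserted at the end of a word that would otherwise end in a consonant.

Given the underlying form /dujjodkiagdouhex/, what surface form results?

dujodakiagadouhexa

Rule 1 (degemination): /jj/ is a geminate; the first /j/ deletes. /dujjodkiagdouhex/ → dujodkiagdouhex.
Rule 2 (intervocalic voicing): no segment meets the environment; /dujodkiagdouhex/ is unchanged.
Rule 3 (stop-cluster a-epenthesis): /d/ and /k/ form a stop–stop cluster, so [a] is inserted between them. /g/ and /d/ form a stop–stop cluster, so [a] is inserted between them. /dujodkiagdouhex/ → dujodakiagadouhex.
Rule 4 (final a-epenthesis): the form ends in the consonant /x/, so [a] is inserted word-finally. /dujodakiagadouhex/ → dujodakiagadouhexa.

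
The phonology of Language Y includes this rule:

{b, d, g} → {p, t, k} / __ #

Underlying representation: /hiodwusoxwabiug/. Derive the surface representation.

hiodwusoxwabiuk

Scanning /hiodwusoxwabiug/: /d/ at position 4 is not in the conditioning environment; /b/ at position 12 is not in the conditioning environment; /g/ is a voiced stop in word-final position, so it devoices to [k].
Result: [hiodwusoxwabiuk].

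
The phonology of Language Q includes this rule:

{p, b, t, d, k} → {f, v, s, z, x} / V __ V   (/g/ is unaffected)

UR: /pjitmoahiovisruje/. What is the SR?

pjitmoahiovisruje

No segment of /pjitmoahiovisruje/ meets the structural description of the rule, so the form surfaces unchanged.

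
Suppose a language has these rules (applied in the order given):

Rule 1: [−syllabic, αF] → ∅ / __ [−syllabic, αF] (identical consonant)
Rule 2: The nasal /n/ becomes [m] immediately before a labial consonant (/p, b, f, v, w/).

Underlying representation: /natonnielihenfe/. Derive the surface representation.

natonielihemfe

Rule 1 (degemination): /nn/ is a geminate; the first /n/ deletes. /natonnielihenfe/ → natonielihenfe.
Rule 2 (nasal place assimilation): /n/ precedes the labial consonant /f/, so it assimilates in place to [m]. /natonielihenfe/ → natonielihemfe.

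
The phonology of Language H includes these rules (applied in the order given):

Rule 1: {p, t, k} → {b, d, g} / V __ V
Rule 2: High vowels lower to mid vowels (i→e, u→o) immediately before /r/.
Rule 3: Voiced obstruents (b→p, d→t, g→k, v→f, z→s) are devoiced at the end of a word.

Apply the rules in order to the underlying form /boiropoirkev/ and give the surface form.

Rule 1 (intervocalic voicing): /p/ is a voiceless stop between vowels /o/ and /o/, so it voices to [b]. /boiropoirkev/ → boiroboirkev.
Rule 2 (pre-rhotic lowering): /i/ is a high vowel immediately before /r/, so it lowers to [e]. /i/ is a high vowel immediately before /r/, so it lowers to [e]. /boiroboirkev/ → boeroboerkev.
Rule 3 (final devoicing): /v/ is a voiced obstruent in word-final position, so it devoices to [f]. /boeroboerkev/ → boeroboerkef.

boeroboerkef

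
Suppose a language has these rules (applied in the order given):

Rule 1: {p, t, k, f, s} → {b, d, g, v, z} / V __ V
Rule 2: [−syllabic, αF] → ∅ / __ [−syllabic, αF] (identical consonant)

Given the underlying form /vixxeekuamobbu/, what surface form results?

vixeeguamobu

Rule 1 (intervocalic voicing): /k/ is a voiceless obstruent between vowels /e/ and /u/, so it voices to [g]. /vixxeekuamobbu/ → vixxeeguamobbu.
Rule 2 (degemination): /xx/ is a geminate; the first /x/ deletes. /bb/ is a geminate; the first /b/ deletes. /vixxeeguamobbu/ → vixeeguamobu.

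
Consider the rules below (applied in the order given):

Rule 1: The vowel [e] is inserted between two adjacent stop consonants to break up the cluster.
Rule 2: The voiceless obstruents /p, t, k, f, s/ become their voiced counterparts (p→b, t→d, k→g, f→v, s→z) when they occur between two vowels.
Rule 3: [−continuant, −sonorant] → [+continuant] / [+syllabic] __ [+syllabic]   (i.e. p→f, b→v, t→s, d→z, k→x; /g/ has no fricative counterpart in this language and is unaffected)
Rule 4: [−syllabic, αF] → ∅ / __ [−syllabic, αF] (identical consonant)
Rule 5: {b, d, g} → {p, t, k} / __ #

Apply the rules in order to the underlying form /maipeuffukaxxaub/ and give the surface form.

Rule 1 (stop-cluster e-epenthesis): no segment meets the environment; /maipeuffukaxxaub/ is unchanged.
Rule 2 (intervocalic voicing): /p/ is a voiceless obstruent between vowels /i/ and /e/, so it voices to [b]. /k/ is a voiceless obstruent between vowels /u/ and /a/, so it voices to [g]. /maipeuffukaxxaub/ → maibeuffugaxxaub.
Rule 3 (intervocalic spirantization): /b/ is a stop between vowels /i/ and /e/, so it spirantizes to the fricative [v]. /maibeuffugaxxaub/ → maiveuffugaxxaub.
Rule 4 (degemination): /ff/ is a geminate; the first /f/ deletes. /xx/ is a geminate; the first /x/ deletes. /maiveuffugaxxaub/ → maiveufugaxaub.
Rule 5 (final devoicing): /b/ is a voiced stop in word-final position, so it devoices to [p]. /maiveufugaxaub/ → maiveufugaxaup.

maiveufugaxaup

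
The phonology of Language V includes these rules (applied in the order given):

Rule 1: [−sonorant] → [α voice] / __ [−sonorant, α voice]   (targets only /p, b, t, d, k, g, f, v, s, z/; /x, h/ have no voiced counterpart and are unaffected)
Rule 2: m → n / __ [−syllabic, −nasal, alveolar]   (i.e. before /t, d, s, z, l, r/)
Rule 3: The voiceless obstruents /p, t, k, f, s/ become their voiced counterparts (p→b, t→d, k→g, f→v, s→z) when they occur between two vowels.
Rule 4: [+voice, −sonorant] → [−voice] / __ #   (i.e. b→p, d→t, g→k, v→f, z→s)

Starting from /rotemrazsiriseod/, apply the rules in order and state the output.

Rule 1 (regressive voicing assimilation): /z/ precedes the voiceless obstruent /s/, so it devoices to [s] by assimilation. /rotemrazsiriseod/ → rotemrassiriseod.
Rule 2 (nasal place assimilation): /m/ precedes the alveolar consonant /r/, so it assimilates in place to [n]. /rotemrassiriseod/ → rotenrassiriseod.
Rule 3 (intervocalic voicing): /t/ is a voiceless obstruent between vowels /o/ and /e/, so it voices to [d]. /s/ is a voiceless obstruent between vowels /i/ and /e/, so it voices to [z]. /rotenrassiriseod/ → rodenrassirizeod.
Rule 4 (final devoicing): /d/ is a voiced obstruent in word-final position, so it devoices to [t]. /rodenrassirizeod/ → rodenrassirizeot.

rodenrassirizeot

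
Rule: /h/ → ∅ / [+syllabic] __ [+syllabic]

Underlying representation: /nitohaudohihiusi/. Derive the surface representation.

/h/ occurs between vowels /o/ and /a/, so it deletes.
/h/ occurs between vowels /o/ and /i/, so it deletes.
/h/ occurs between vowels /i/ and /i/, so it deletes.
Surface form: [nitoaudoiiusi].

nitoaudoiiusi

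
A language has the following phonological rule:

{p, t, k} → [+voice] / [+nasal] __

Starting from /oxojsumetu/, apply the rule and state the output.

oxojsumetu

No segment of /oxojsumetu/ meets the structural description of the rule, so the form surfaces unchanged.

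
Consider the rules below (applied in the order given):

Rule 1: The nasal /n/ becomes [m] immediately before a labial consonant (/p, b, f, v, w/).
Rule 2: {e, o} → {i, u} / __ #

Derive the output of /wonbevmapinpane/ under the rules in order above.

wombevmapimpani

Rule 1 (nasal place assimilation): /n/ precedes the labial consonant /b/, so it assimilates in place to [m]. /n/ precedes the labial consonant /p/, so it assimilates in place to [m]. /wonbevmapinpane/ → wombevmapimpane.
Rule 2 (final vowel raising): /e/ is a mid vowel in word-final position, so it raises to [i]. /wombevmapimpane/ → wombevmapimpani.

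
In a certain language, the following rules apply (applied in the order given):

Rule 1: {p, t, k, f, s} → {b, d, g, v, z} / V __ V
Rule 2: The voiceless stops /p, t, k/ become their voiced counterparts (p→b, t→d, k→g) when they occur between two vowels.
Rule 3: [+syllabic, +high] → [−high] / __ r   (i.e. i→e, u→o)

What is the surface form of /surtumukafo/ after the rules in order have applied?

Rule 1 (intervocalic voicing): /k/ is a voiceless obstruent between vowels /u/ and /a/, so it voices to [g]. /f/ is a voiceless obstruent between vowels /a/ and /o/, so it voices to [v]. /surtumukafo/ → surtumugavo.
Rule 2 (intervocalic voicing): no segment meets the environment; /surtumugavo/ is unchanged.
Rule 3 (pre-rhotic lowering): /u/ is a high vowel immediately before /r/, so it lowers to [o]. /surtumugavo/ → sortumugavo.

sortumugavo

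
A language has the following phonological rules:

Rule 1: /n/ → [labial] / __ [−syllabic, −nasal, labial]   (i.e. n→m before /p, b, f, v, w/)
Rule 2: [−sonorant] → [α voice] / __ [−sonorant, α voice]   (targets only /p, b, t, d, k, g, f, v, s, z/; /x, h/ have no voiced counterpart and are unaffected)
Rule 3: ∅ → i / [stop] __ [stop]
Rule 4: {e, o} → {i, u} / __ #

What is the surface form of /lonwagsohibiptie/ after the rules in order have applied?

Rule 1 (nasal place assimilation): /n/ precedes the labial consonant /w/, so it assimilates in place to [m]. /lonwagsohibiptie/ → lomwagsohibiptie.
Rule 2 (regressive voicing assimilation): /g/ precedes the voiceless obstruent /s/, so it devoices to [k] by assimilation. /lomwagsohibiptie/ → lomwaksohibiptie.
Rule 3 (stop-cluster i-epenthesis): /p/ and /t/ form a stop–stop cluster, so [i] is inserted between them. /lomwaksohibiptie/ → lomwaksohibipitie.
Rule 4 (final vowel raising): /e/ is a mid vowel in word-final position, so it raises to [i]. /lomwaksohibipitie/ → lomwaksohibipitii.

lomwaksohibipitii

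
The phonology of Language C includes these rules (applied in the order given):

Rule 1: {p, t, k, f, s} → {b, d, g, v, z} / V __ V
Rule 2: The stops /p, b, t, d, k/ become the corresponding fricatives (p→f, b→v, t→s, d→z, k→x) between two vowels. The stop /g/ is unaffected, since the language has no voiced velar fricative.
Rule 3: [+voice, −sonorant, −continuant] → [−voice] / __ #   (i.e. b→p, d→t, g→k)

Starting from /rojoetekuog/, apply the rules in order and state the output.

rojoezeguok

Rule 1 (intervocalic voicing): /t/ is a voiceless obstruent between vowels /e/ and /e/, so it voices to [d]. /k/ is a voiceless obstruent between vowels /e/ and /u/, so it voices to [g]. /rojoetekuog/ → rojoedeguog.
Rule 2 (intervocalic spirantization): /d/ is a stop between vowels /e/ and /e/, so it spirantizes to the fricative [z]. /rojoedeguog/ → rojoezeguog.
Rule 3 (final devoicing): /g/ is a voiced stop in word-final position, so it devoices to [k]. /rojoezeguog/ → rojoezeguok.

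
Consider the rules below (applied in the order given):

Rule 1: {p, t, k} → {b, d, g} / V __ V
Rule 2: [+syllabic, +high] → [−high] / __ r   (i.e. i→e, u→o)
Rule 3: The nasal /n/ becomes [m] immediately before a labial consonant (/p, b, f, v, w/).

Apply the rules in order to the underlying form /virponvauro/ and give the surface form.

Rule 1 (intervocalic voicing): no segment meets the environment; /virponvauro/ is unchanged.
Rule 2 (pre-rhotic lowering): /i/ is a high vowel immediately before /r/, so it lowers to [e]. /u/ is a high vowel immediately before /r/, so it lowers to [o]. /virponvauro/ → verponvaoro.
Rule 3 (nasal place assimilation): /n/ precedes the labial consonant /v/, so it assimilates in place to [m]. /verponvaoro/ → verpomvaoro.

verpomvaoro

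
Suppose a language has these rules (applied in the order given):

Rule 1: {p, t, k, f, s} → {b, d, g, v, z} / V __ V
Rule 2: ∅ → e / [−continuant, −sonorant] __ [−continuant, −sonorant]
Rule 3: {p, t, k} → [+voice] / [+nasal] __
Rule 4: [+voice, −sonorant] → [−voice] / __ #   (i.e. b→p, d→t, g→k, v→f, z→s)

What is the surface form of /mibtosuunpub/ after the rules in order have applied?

Rule 1 (intervocalic voicing): /s/ is a voiceless obstruent between vowels /o/ and /u/, so it voices to [z]. /mibtosuunpub/ → mibtozuunpub.
Rule 2 (stop-cluster e-epenthesis): /b/ and /t/ form a stop–stop cluster, so [e] is inserted between them. /mibtozuunpub/ → mibetozuunpub.
Rule 3 (post-nasal voicing): /p/ is a voiceless stop immediately after the nasal /n/, so it voices to [b]. /mibetozuunpub/ → mibetozuunbub.
Rule 4 (final devoicing): /b/ is a voiced obstruent in word-final position, so it devoices to [p]. /mibetozuunbub/ → mibetozuunbup.

mibetozuunbup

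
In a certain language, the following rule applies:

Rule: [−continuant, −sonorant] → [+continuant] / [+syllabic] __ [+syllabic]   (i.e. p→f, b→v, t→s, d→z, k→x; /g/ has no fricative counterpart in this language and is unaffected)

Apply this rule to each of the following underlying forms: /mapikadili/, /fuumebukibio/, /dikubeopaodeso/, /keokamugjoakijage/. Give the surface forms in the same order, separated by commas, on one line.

mafixazili, fuumevuxivio, dixuveofaozeso, keoxamugjoaxijage

/mapikadili/: /p/ is a stop between vowels /a/ and /i/, so it spirantizes to the fricative [f]. /k/ is a stop between vowels /i/ and /a/, so it spirantizes to the fricative [x]. /d/ is a stop between vowels /a/ and /i/, so it spirantizes to the fricative [z]. → [mafixazili].
/fuumebukibio/: /b/ is a stop between vowels /e/ and /u/, so it spirantizes to the fricative [v]. /k/ is a stop between vowels /u/ and /i/, so it spirantizes to the fricative [x]. /b/ is a stop between vowels /i/ and /i/, so it spirantizes to the fricative [v]. → [fuumevuxivio].
/dikubeopaodeso/: /k/ is a stop between vowels /i/ and /u/, so it spirantizes to the fricative [x]. /b/ is a stop between vowels /u/ and /e/, so it spirantizes to the fricative [v]. /p/ is a stop between vowels /o/ and /a/, so it spirantizes to the fricative [f]. /d/ is a stop between vowels /o/ and /e/, so it spirantizes to the fricative [z]. → [dixuveofaozeso].
/keokamugjoakijage/: /k/ is a stop between vowels /o/ and /a/, so it spirantizes to the fricative [x]. /k/ is a stop between vowels /a/ and /i/, so it spirantizes to the fricative [x]. → [keoxamugjoaxijage].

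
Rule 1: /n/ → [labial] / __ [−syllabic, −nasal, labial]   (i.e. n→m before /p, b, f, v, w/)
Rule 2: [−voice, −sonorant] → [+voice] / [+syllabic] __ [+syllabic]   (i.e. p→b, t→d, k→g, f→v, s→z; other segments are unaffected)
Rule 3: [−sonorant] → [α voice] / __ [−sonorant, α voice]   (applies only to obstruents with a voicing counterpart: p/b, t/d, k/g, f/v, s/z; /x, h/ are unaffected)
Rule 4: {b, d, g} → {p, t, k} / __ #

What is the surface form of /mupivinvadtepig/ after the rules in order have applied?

mubivimvattebik

Rule 1 (nasal place assimilation): /n/ precedes the labial consonant /v/, so it assimilates in place to [m]. /mupivinvadtepig/ → mupivimvadtepig.
Rule 2 (intervocalic voicing): /p/ is a voiceless obstruent between vowels /u/ and /i/, so it voices to [b]. /p/ is a voiceless obstruent between vowels /e/ and /i/, so it voices to [b]. /mupivimvadtepig/ → mubivimvadtebig.
Rule 3 (regressive voicing assimilation): /d/ precedes the voiceless obstruent /t/, so it devoices to [t] by assimilation. /mubivimvadtebig/ → mubivimvattebig.
Rule 4 (final devoicing): /g/ is a voiced stop in word-final position, so it devoices to [k]. /mubivimvattebig/ → mubivimvattebik.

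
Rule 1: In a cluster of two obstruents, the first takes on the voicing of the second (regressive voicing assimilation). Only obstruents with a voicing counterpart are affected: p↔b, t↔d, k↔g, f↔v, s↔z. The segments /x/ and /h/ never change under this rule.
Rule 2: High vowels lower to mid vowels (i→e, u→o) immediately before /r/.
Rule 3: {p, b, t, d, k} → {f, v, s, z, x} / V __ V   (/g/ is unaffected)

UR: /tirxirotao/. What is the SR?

terxerosao

Rule 1 (regressive voicing assimilation): no segment meets the environment; /tirxirotao/ is unchanged.
Rule 2 (pre-rhotic lowering): /i/ is a high vowel immediately before /r/, so it lowers to [e]. /i/ is a high vowel immediately before /r/, so it lowers to [e]. /tirxirotao/ → terxerotao.
Rule 3 (intervocalic spirantization): /t/ is a stop between vowels /o/ and /a/, so it spirantizes to the fricative [s]. /terxerotao/ → terxerosao.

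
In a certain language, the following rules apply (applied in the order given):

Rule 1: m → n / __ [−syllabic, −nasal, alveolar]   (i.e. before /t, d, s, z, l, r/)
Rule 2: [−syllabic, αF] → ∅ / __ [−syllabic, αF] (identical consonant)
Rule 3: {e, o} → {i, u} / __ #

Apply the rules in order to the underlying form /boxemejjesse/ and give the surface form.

boxemejesi

Rule 1 (nasal place assimilation): no segment meets the environment; /boxemejjesse/ is unchanged.
Rule 2 (degemination): /jj/ is a geminate; the first /j/ deletes. /ss/ is a geminate; the first /s/ deletes. /boxemejjesse/ → boxemejese.
Rule 3 (final vowel raising): /e/ is a mid vowel in word-final position, so it raises to [i]. /boxemejese/ → boxemejesi.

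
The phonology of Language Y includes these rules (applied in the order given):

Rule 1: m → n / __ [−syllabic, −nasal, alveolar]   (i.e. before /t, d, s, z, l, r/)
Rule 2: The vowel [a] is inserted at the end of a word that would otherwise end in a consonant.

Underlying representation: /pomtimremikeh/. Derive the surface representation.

pontinremikeha

Rule 1 (nasal place assimilation): /m/ precedes the alveolar consonant /t/, so it assimilates in place to [n]. /m/ precedes the alveolar consonant /r/, so it assimilates in place to [n]. /pomtimremikeh/ → pontinremikeh.
Rule 2 (final a-epenthesis): the form ends in the consonant /h/, so [a] is inserted word-finally. /pontinremikeh/ → pontinremikeha.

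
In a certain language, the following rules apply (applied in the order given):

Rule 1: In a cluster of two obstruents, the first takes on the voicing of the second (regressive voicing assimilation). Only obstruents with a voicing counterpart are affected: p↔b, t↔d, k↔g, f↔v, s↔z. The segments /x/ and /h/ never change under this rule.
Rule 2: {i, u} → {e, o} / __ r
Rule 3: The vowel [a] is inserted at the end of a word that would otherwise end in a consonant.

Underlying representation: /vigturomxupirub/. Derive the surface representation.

Rule 1 (regressive voicing assimilation): /g/ precedes the voiceless obstruent /t/, so it devoices to [k] by assimilation. /vigturomxupirub/ → vikturomxupirub.
Rule 2 (pre-rhotic lowering): /u/ is a high vowel immediately before /r/, so it lowers to [o]. /i/ is a high vowel immediately before /r/, so it lowers to [e]. /vikturomxupirub/ → viktoromxuperub.
Rule 3 (final a-epenthesis): the form ends in the consonant /b/, so [a] is inserted word-finally. /viktoromxuperub/ → viktoromxuperuba.

viktoromxuperuba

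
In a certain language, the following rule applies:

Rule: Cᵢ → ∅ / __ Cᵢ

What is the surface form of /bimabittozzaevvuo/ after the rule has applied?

/tt/ is a geminate; the first /t/ deletes.
/zz/ is a geminate; the first /z/ deletes.
/vv/ is a geminate; the first /v/ deletes.
The other instances of /b/, /m/, /t/, /z/, /v/ do not occur in the required environment and remain unchanged.
Surface form: [bimabitozaevuo].

bimabitozaevuo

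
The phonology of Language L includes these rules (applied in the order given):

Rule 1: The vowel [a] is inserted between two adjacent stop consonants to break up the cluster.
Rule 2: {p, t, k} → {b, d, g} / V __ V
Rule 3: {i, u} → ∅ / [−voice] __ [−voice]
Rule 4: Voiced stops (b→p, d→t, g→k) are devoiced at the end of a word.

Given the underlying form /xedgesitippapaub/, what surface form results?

Rule 1 (stop-cluster a-epenthesis): /d/ and /g/ form a stop–stop cluster, so [a] is inserted between them. /p/ and /p/ form a stop–stop cluster, so [a] is inserted between them. /xedgesitippapaub/ → xedagesitipapapaub.
Rule 2 (intervocalic voicing): /t/ is a voiceless stop between vowels /i/ and /i/, so it voices to [d]. /p/ is a voiceless stop between vowels /i/ and /a/, so it voices to [b]. /p/ is a voiceless stop between vowels /a/ and /a/, so it voices to [b]. /p/ is a voiceless stop between vowels /a/ and /a/, so it voices to [b]. /xedagesitipapapaub/ → xedagesidibababaub.
Rule 3 (high vowel syncope): no segment meets the environment; /xedagesidibababaub/ is unchanged.
Rule 4 (final devoicing): /b/ is a voiced stop in word-final position, so it devoices to [p]. /xedagesidibababaub/ → xedagesidibababaup.

xedagesidibababaup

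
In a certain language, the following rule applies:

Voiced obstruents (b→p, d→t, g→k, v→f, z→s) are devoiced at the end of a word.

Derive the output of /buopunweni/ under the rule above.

buopunweni

No segment of /buopunweni/ meets the structural description of the rule, so the form surfaces unchanged.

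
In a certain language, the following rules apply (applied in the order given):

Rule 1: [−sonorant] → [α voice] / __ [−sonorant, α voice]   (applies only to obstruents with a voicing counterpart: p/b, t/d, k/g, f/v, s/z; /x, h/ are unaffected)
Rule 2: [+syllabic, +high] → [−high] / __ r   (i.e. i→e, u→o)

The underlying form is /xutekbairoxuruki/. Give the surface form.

xutegbaeroxoruki

Rule 1 (regressive voicing assimilation): /k/ precedes the voiced obstruent /b/, so it voices to [g] by assimilation. /xutekbairoxuruki/ → xutegbairoxuruki.
Rule 2 (pre-rhotic lowering): /i/ is a high vowel immediately before /r/, so it lowers to [e]. /u/ is a high vowel immediately before /r/, so it lowers to [o]. /xutegbairoxuruki/ → xutegbaeroxoruki.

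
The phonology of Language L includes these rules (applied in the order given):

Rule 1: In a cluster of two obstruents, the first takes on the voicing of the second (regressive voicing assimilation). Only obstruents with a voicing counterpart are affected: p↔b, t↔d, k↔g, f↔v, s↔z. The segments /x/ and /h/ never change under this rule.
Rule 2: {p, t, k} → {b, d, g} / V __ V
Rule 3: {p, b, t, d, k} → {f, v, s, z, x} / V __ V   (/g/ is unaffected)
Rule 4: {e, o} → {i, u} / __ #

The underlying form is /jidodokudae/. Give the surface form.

jizozoguzai

Rule 1 (regressive voicing assimilation): no segment meets the environment; /jidodokudae/ is unchanged.
Rule 2 (intervocalic voicing): /k/ is a voiceless stop between vowels /o/ and /u/, so it voices to [g]. /jidodokudae/ → jidodogudae.
Rule 3 (intervocalic spirantization): /d/ is a stop between vowels /i/ and /o/, so it spirantizes to the fricative [z]. /d/ is a stop between vowels /o/ and /o/, so it spirantizes to the fricative [z]. /d/ is a stop between vowels /u/ and /a/, so it spirantizes to the fricative [z]. /jidodogudae/ → jizozoguzae.
Rule 4 (final vowel raising): /e/ is a mid vowel in word-final position, so it raises to [i]. /jizozoguzae/ → jizozoguzai.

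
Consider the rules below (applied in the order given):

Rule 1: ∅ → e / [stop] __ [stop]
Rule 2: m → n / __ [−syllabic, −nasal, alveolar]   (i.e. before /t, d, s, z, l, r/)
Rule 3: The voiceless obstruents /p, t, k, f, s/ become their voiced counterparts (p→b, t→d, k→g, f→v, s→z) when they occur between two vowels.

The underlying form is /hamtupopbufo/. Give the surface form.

Rule 1 (stop-cluster e-epenthesis): /p/ and /b/ form a stop–stop cluster, so [e] is inserted between them. /hamtupopbufo/ → hamtupopebufo.
Rule 2 (nasal place assimilation): /m/ precedes the alveolar consonant /t/, so it assimilates in place to [n]. /hamtupopebufo/ → hantupopebufo.
Rule 3 (intervocalic voicing): /p/ is a voiceless obstruent between vowels /u/ and /o/, so it voices to [b]. /p/ is a voiceless obstruent between vowels /o/ and /e/, so it voices to [b]. /f/ is a voiceless obstruent between vowels /u/ and /o/, so it voices to [v]. /hantupopebufo/ → hantubobebuvo.

hantubobebuvo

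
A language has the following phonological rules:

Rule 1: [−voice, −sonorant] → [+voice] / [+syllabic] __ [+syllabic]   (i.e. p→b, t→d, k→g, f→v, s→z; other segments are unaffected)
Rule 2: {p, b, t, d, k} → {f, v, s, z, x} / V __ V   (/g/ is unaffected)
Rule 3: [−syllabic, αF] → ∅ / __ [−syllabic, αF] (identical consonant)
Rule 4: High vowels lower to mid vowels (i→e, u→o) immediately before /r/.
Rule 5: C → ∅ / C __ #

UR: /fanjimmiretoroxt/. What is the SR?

fanjimerezorox

Rule 1 (intervocalic voicing): /t/ is a voiceless obstruent between vowels /e/ and /o/, so it voices to [d]. /fanjimmiretoroxt/ → fanjimmiredoroxt.
Rule 2 (intervocalic spirantization): /d/ is a stop between vowels /e/ and /o/, so it spirantizes to the fricative [z]. /fanjimmiredoroxt/ → fanjimmirezoroxt.
Rule 3 (degemination): /mm/ is a geminate; the first /m/ deletes. /fanjimmirezoroxt/ → fanjimirezoroxt.
Rule 4 (pre-rhotic lowering): /i/ is a high vowel immediately before /r/, so it lowers to [e]. /fanjimirezoroxt/ → fanjimerezoroxt.
Rule 5 (final cluster simplification): /t/ is the second consonant of a word-final cluster /xt/, so it deletes. /fanjimerezoroxt/ → fanjimerezorox.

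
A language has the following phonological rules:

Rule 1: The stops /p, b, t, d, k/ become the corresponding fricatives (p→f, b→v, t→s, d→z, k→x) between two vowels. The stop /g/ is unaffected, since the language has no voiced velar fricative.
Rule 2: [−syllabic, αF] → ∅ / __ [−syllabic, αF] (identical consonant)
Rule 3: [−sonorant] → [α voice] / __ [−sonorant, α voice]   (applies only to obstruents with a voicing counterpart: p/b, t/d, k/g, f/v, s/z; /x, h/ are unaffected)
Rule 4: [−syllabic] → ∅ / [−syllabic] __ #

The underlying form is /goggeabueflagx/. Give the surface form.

Rule 1 (intervocalic spirantization): /b/ is a stop between vowels /a/ and /u/, so it spirantizes to the fricative [v]. /goggeabueflagx/ → goggeavueflagx.
Rule 2 (degemination): /gg/ is a geminate; the first /g/ deletes. /goggeavueflagx/ → gogeavueflagx.
Rule 3 (regressive voicing assimilation): /g/ precedes the voiceless obstruent /x/, so it devoices to [k] by assimilation. /gogeavueflagx/ → gogeavueflakx.
Rule 4 (final cluster simplification): /x/ is the second consonant of a word-final cluster /kx/, so it deletes. /gogeavueflakx/ → gogeavueflak.

gogeavueflak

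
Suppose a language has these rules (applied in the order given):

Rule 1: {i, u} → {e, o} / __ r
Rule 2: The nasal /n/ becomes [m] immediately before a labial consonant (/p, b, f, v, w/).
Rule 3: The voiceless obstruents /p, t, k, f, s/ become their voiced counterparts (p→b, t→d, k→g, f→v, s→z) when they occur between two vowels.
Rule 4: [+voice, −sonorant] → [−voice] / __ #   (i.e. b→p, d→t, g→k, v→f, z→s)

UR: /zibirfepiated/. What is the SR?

ziberfebiadet

Rule 1 (pre-rhotic lowering): /i/ is a high vowel immediately before /r/, so it lowers to [e]. /zibirfepiated/ → ziberfepiated.
Rule 2 (nasal place assimilation): no segment meets the environment; /ziberfepiated/ is unchanged.
Rule 3 (intervocalic voicing): /p/ is a voiceless obstruent between vowels /e/ and /i/, so it voices to [b]. /t/ is a voiceless obstruent between vowels /a/ and /e/, so it voices to [d]. /ziberfepiated/ → ziberfebiaded.
Rule 4 (final devoicing): /d/ is a voiced obstruent in word-final position, so it devoices to [t]. /ziberfebiaded/ → ziberfebiadet.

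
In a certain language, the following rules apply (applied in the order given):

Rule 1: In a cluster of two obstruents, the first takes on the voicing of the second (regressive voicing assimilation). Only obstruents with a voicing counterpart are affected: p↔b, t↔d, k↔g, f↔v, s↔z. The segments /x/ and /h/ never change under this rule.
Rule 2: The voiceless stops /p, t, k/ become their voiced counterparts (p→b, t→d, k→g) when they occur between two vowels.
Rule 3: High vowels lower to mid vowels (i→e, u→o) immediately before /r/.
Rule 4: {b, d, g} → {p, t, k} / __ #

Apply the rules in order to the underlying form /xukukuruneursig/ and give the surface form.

xugugoruneorsik

Rule 1 (regressive voicing assimilation): no segment meets the environment; /xukukuruneursig/ is unchanged.
Rule 2 (intervocalic voicing): /k/ is a voiceless stop between vowels /u/ and /u/, so it voices to [g]. /k/ is a voiceless stop between vowels /u/ and /u/, so it voices to [g]. /xukukuruneursig/ → xuguguruneursig.
Rule 3 (pre-rhotic lowering): /u/ is a high vowel immediately before /r/, so it lowers to [o]. /u/ is a high vowel immediately before /r/, so it lowers to [o]. /xuguguruneursig/ → xugugoruneorsig.
Rule 4 (final devoicing): /g/ is a voiced stop in word-final position, so it devoices to [k]. /xugugoruneorsig/ → xugugoruneorsik.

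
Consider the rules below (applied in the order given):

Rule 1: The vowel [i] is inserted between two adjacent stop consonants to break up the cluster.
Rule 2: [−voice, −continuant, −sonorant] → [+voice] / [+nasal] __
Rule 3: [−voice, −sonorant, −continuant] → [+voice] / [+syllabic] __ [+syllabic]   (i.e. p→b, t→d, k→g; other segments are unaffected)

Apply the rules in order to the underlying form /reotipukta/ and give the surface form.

Rule 1 (stop-cluster i-epenthesis): /k/ and /t/ form a stop–stop cluster, so [i] is inserted between them. /reotipukta/ → reotipukita.
Rule 2 (post-nasal voicing): no segment meets the environment; /reotipukita/ is unchanged.
Rule 3 (intervocalic voicing): /t/ is a voiceless stop between vowels /o/ and /i/, so it voices to [d]. /p/ is a voiceless stop between vowels /i/ and /u/, so it voices to [b]. /k/ is a voiceless stop between vowels /u/ and /i/, so it voices to [g]. /t/ is a voiceless stop between vowels /i/ and /a/, so it voices to [d]. /reotipukita/ → reodibugida.

reodibugida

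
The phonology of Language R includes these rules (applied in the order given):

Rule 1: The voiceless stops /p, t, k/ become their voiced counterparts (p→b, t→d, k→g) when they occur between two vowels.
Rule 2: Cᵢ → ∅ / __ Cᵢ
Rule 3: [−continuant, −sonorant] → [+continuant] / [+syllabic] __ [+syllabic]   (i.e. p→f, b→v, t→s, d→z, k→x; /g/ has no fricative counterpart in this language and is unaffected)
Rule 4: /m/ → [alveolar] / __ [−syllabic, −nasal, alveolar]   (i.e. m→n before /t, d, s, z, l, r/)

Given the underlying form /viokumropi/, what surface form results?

Rule 1 (intervocalic voicing): /k/ is a voiceless stop between vowels /o/ and /u/, so it voices to [g]. /p/ is a voiceless stop between vowels /o/ and /i/, so it voices to [b]. /viokumropi/ → viogumrobi.
Rule 2 (degemination): no segment meets the environment; /viogumrobi/ is unchanged.
Rule 3 (intervocalic spirantization): /b/ is a stop between vowels /o/ and /i/, so it spirantizes to the fricative [v]. /viogumrobi/ → viogumrovi.
Rule 4 (nasal place assimilation): /m/ precedes the alveolar consonant /r/, so it assimilates in place to [n]. /viogumrovi/ → viogunrovi.

viogunrovi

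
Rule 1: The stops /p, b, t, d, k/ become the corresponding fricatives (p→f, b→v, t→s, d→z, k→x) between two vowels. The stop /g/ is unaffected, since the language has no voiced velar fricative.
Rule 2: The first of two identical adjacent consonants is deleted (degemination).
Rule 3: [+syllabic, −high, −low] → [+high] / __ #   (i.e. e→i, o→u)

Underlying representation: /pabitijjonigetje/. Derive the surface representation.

Rule 1 (intervocalic spirantization): /b/ is a stop between vowels /a/ and /i/, so it spirantizes to the fricative [v]. /t/ is a stop between vowels /i/ and /i/, so it spirantizes to the fricative [s]. /pabitijjonigetje/ → pavisijjonigetje.
Rule 2 (degemination): /jj/ is a geminate; the first /j/ deletes. /pavisijjonigetje/ → pavisijonigetje.
Rule 3 (final vowel raising): /e/ is a mid vowel in word-final position, so it raises to [i]. /pavisijonigetje/ → pavisijonigetji.

pavisijonigetji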